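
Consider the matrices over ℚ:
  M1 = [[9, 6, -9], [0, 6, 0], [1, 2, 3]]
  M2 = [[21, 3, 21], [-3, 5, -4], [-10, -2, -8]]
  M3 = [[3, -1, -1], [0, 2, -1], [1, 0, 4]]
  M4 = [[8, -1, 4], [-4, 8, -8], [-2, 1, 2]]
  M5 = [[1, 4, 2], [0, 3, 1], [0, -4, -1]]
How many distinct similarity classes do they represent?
Characteristic polynomials: χ_{M1} = (x - 6)^3, χ_{M2} = (x - 6)^3, χ_{M3} = (x - 3)^3, χ_{M4} = (x - 6)^3, χ_{M5} = (x - 1)^3.

{M1, M4}: invariant factors x - 6, (x - 6)^2.

{M2}: invariant factors (x - 6)^3.

{M3}: invariant factors (x - 3)^3.

{M5}: invariant factors x - 1, (x - 1)^2.

Matrices are similar if and only if their invariant-factor lists agree; the partition into similarity classes is {M1, M4}, {M2}, {M3}, {M5}.

4 classes: {M1, M4}, {M2}, {M3}, {M5}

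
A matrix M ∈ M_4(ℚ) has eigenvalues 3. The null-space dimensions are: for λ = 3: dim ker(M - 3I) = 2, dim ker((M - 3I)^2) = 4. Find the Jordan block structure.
λ = 3: successive nullity increments [2, 2] count blocks of size ≥ k; block sizes are [2, 2].

Jordan blocks: (3, 2), (3, 2)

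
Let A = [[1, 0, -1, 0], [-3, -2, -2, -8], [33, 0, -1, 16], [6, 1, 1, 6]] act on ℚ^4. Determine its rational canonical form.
The invariant factors of A (the non-unit diagonal entries of the Smith normal form of xI - A over ℚ[x]) are (x^2 - 2x + 4)^2, each dividing the next. The characteristic polynomial is their product, (x^2 - 2x + 4)^2.

The rational canonical form is the block-diagonal matrix of companion matrices C(f_i):
R = [[0, 0, 0, -16], [1, 0, 0, 16], [0, 1, 0, -12], [0, 0, 1, 4]].

Note the characteristic polynomial does not split into linear factors over ℚ, so A has no Jordan form over ℚ; the rational canonical form exists over any field.

R = [[0, 0, 0, -16], [1, 0, 0, 16], [0, 1, 0, -12], [0, 0, 1, 4]]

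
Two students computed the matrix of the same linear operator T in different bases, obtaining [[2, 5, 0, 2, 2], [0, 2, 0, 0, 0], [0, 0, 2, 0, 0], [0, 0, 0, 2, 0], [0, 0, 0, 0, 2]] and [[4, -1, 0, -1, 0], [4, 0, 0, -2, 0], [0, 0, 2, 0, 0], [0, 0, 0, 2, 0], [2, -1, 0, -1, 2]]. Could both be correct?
Two matrices over a field are similar if and only if they have the same invariant factors.

Both A and B have characteristic polynomial (x - 2)^5 and minimal polynomial (x - 2)^2. Computing further, both have invariant factors x - 2, x - 2, x - 2, (x - 2)^2. Hence A and B are similar.

Yes.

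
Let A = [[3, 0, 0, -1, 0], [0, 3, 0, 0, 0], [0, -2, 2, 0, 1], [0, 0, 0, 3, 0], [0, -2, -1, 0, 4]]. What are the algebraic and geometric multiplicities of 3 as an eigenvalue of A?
algebraic multiplicity 5, geometric multiplicity 3

The characteristic polynomial is (x - 3)^5, so the factor x - 3 appears with exponent 5: the algebraic multiplicity is 5.

rank(A - 3I) = 2, so the eigenspace has dimension 5 - 2 = 3: the geometric multiplicity is 3.

Since 3 < 5, A is not diagonalizable.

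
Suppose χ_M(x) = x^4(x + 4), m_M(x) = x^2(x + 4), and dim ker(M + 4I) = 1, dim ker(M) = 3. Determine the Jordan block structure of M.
λ = -4: algebraic multiplicity 1 (exponent in χ_M), largest block size 1 (exponent in m_M), 1 block (geometric multiplicity). This forces block sizes [1].
λ = 0: algebraic multiplicity 4 (exponent in χ_M), largest block size 2 (exponent in m_M), 3 blocks (geometric multiplicity). These force block sizes [2, 1, 1].

Jordan blocks: (-4, 1), (0, 2), (0, 1), (0, 1)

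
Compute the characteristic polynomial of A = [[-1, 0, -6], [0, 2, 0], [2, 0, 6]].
χ_A(x) = (x - 3)(x - 2)^2

xI - A = [[x + 1, 0, 6], [0, x - 2, 0], [-2, 0, x - 6]].

Expanding det(xI - A) along the first row:
det(xI - A) = + (x + 1)·det([[x - 2, 0], [0, x - 6]]) - (0)·det([[0, 0], [-2, x - 6]]) + (6)·det([[0, x - 2], [-2, 0]]).

Evaluating gives χ_A(x) = x^3 - 7x^2 + 16x - 12 = (x - 3)(x - 2)^2.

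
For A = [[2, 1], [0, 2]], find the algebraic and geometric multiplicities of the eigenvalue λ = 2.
algebraic multiplicity 2, geometric multiplicity 1

The characteristic polynomial is (x - 2)^2, so the factor x - 2 appears with exponent 2: the algebraic multiplicity is 2.

rank(A - 2I) = 1, so the eigenspace has dimension 2 - 1 = 1: the geometric multiplicity is 1.

Since 1 < 2, A is not diagonalizable.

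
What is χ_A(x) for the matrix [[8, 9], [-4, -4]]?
χ_A(x) = (x - 2)^2

xI - A = [[x - 8, -9], [4, x + 4]].

Expanding det(xI - A) along the first row:
det(xI - A) = + (x - 8)·det([[x + 4]]) - (-9)·det([[4]]).

Evaluating gives χ_A(x) = x^2 - 4x + 4 = (x - 2)^2.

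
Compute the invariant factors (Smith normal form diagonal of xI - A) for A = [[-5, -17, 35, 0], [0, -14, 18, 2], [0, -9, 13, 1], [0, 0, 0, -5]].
(x - 4)(x + 5)^3

The Jordan structure of A has elementary divisors (x + 5)^3, (x - 4). Arranging the block sizes at each eigenvalue in decreasing order and taking row products gives the invariant factors.

Invariant factors (smallest first, each dividing the next): (x - 4)(x + 5)^3.

Check: the last factor (x - 4)(x + 5)^3 is the minimal polynomial, and the product (x - 4)(x + 5)^3 is the characteristic polynomial.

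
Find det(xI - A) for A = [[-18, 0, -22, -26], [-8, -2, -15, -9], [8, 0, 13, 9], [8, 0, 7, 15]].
χ_A(x) = (x - 6)^2(x + 2)^2

xI - A = [[x + 18, 0, 22, 26], [8, x + 2, 15, 9], [-8, 0, x - 13, -9], [-8, 0, -7, x - 15]].

Expanding det(xI - A) along the first row:
det(xI - A) = + (x + 18)·det([[x + 2, 15, 9], [0, x - 13, -9], [0, -7, x - 15]]) - (0)·det([[8, 15, 9], [-8, x - 13, -9], [-8, -7, x - 15]]) + (22)·det([[8, x + 2, 9], [-8, 0, -9], [-8, 0, x - 15]]) - (26)·det([[8, x + 2, 15], [-8, 0, x - 13], [-8, 0, -7]]).

Evaluating gives χ_A(x) = x^4 - 8x^3 - 8x^2 + 96x + 144 = (x - 6)^2(x + 2)^2.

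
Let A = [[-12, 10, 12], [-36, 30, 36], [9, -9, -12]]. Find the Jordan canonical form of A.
J = [[0, 1, 0], [0, 0, 0], [0, 0, 6]]

The characteristic polynomial is det(xI - A) = x^2(x - 6), so the eigenvalues are 0 (algebraic multiplicity 2), 6 (algebraic multiplicity 1).

For λ = 0: rank(A) = 2, rank(A^2) = 1. The eigenspace has dimension 3 - 2 = 1, so there is 1 Jordan block; the rank sequence gives block sizes [2].

For λ = 6: algebraic multiplicity 1 gives one 1×1 block.

Assembling the blocks gives the Jordan form J above.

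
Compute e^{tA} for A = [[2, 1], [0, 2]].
e^{tA} = [[e^{2*t}, t*e^{2*t}], [0, e^{2*t}]]

A has Jordan form J = [[2, 1], [0, 2]] with A = PJP^{-1}, so e^{tA} = P e^{tJ} P^{-1}.

For a Jordan block J_k(λ), e^{tJ_k(λ)} = e^{λt} · (I + tN + t^2 N^2/2! + ... + t^{k-1} N^{k-1}/(k-1)!) where N is the nilpotent superdiagonal part.

Assembling the blocks and conjugating back gives the entries of e^{tA} as shown above.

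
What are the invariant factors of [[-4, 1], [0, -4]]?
The Jordan structure of A has elementary divisors (x + 4)^2. Arranging the block sizes at each eigenvalue in decreasing order and taking row products gives the invariant factors.

Invariant factors (smallest first, each dividing the next): (x + 4)^2.

Check: the last factor (x + 4)^2 is the minimal polynomial, and the product (x + 4)^2 is the characteristic polynomial.

(x + 4)^2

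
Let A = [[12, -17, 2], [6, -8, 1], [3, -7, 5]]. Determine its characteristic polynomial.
χ_A(x) = (x - 3)^3

xI - A = [[x - 12, 17, -2], [-6, x + 8, -1], [-3, 7, x - 5]].

Expanding det(xI - A) along the first row:
det(xI - A) = + (x - 12)·det([[x + 8, -1], [7, x - 5]]) - (17)·det([[-6, -1], [-3, x - 5]]) + (-2)·det([[-6, x + 8], [-3, 7]]).

Evaluating gives χ_A(x) = x^3 - 9x^2 + 27x - 27 = (x - 3)^3.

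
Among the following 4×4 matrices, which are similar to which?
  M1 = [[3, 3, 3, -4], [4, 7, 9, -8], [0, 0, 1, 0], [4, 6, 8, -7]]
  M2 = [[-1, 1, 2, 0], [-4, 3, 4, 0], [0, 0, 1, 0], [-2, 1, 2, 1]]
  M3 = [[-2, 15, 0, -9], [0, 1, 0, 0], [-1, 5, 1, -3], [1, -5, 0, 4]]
2 classes: {M1}, {M2, M3}

Characteristic polynomials: χ_{M1} = (x - 1)^4, χ_{M2} = (x - 1)^4, χ_{M3} = (x - 1)^4.

{M1}: invariant factors x - 1, (x - 1)^3.

{M2, M3}: invariant factors x - 1, x - 1, (x - 1)^2.

Matrices are similar if and only if their invariant-factor lists agree; the partition into similarity classes is {M1}, {M2, M3}.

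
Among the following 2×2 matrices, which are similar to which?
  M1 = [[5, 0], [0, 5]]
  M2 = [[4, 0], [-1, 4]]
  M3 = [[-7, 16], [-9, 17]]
Characteristic polynomials: χ_{M1} = (x - 5)^2, χ_{M2} = (x - 4)^2, χ_{M3} = (x - 5)^2.

{M1}: invariant factors x - 5, x - 5.

{M2}: invariant factors (x - 4)^2.

{M3}: invariant factors (x - 5)^2.

Matrices are similar if and only if their invariant-factor lists agree; the partition into similarity classes is {M1}, {M2}, {M3}.

3 classes: {M1}, {M2}, {M3}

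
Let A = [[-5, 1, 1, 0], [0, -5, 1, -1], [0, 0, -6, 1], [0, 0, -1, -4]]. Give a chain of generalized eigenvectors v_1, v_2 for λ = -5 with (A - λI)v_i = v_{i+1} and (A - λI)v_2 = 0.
We seek v_1 ∈ ker((A + 5I)^2) \ ker(A + 5I), then set v_{i+1} = (A + 5I) v_i.

One such chain is v_1 = [[0, 1, 0, 0]]^T, v_2 = [[1, 0, 0, 0]]^T. Check: (A + 5I) v_2 = [[0, 0, 0, 0]]^T = 0.

v_1 = [[0, 1, 0, 0]]^T, v_2 = [[1, 0, 0, 0]]^T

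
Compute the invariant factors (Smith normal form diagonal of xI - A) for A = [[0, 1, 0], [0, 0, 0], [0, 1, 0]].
x, x^2

The Jordan structure of A has elementary divisors x^2, x. Arranging the block sizes at each eigenvalue in decreasing order and taking row products gives the invariant factors.

Invariant factors (smallest first, each dividing the next): x, x^2.

Check: the last factor x^2 is the minimal polynomial, and the product x^3 is the characteristic polynomial.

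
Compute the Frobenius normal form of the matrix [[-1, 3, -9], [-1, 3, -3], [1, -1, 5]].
R = [[2, 0, 0], [0, 0, -6], [0, 1, 5]]

The invariant factors of A (the non-unit diagonal entries of the Smith normal form of xI - A over ℚ[x]) are x - 2, (x - 3)(x - 2), each dividing the next. The characteristic polynomial is their product, (x - 3)(x - 2)^2.

The rational canonical form is the block-diagonal matrix of companion matrices C(f_i):
R = [[2, 0, 0], [0, 0, -6], [0, 1, 5]].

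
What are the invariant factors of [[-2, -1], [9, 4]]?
The Jordan structure of A has elementary divisors (x - 1)^2. Arranging the block sizes at each eigenvalue in decreasing order and taking row products gives the invariant factors.

Invariant factors (smallest first, each dividing the next): (x - 1)^2.

Check: the last factor (x - 1)^2 is the minimal polynomial, and the product (x - 1)^2 is the characteristic polynomial.

(x - 1)^2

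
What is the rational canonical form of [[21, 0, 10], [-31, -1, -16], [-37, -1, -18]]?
R = [[0, 0, -18], [1, 0, 27], [0, 1, 2]]

The invariant factors of A (the non-unit diagonal entries of the Smith normal form of xI - A over ℚ[x]) are (x - 6)(x^2 + 4x - 3), each dividing the next. The characteristic polynomial is their product, (x - 6)(x^2 + 4x - 3).

The rational canonical form is the block-diagonal matrix of companion matrices C(f_i):
R = [[0, 0, -18], [1, 0, 27], [0, 1, 2]].

Note the characteristic polynomial does not split into linear factors over ℚ, so A has no Jordan form over ℚ; the rational canonical form exists over any field.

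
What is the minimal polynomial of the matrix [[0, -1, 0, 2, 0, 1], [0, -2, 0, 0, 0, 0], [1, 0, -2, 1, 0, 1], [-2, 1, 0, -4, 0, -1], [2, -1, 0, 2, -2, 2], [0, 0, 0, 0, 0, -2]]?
The characteristic polynomial factors as (x + 2)^6. The minimal polynomial is ∏(x - λ)^{k_λ} where k_λ is the size of the largest Jordan block at λ.

For λ = -2: rank(A + 2I) = 3, and the largest Jordan block has size 2 (the smallest k with rank((A + 2I)^k) = rank((A + 2I)^(k+1))).

So m_A(x) = (x + 2)^2.

m_A(x) = (x + 2)^2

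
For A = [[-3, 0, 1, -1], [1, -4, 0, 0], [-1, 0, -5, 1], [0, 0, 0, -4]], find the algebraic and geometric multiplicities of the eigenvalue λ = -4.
The characteristic polynomial is (x + 4)^4, so the factor x + 4 appears with exponent 4: the algebraic multiplicity is 4.

rank(A + 4I) = 2, so the eigenspace has dimension 4 - 2 = 2: the geometric multiplicity is 2.

Since 2 < 4, A is not diagonalizable.

algebraic multiplicity 4, geometric multiplicity 2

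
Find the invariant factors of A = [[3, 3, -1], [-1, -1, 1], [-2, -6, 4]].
The Jordan structure of A has elementary divisors (x - 2)^2, (x - 2). Arranging the block sizes at each eigenvalue in decreasing order and taking row products gives the invariant factors.

Invariant factors (smallest first, each dividing the next): x - 2, (x - 2)^2.

Check: the last factor (x - 2)^2 is the minimal polynomial, and the product (x - 2)^3 is the characteristic polynomial.

x - 2, (x - 2)^2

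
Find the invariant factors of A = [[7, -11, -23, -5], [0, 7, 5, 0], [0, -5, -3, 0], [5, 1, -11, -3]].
The Jordan structure of A has elementary divisors (x - 2)^2, (x - 2)^2. Arranging the block sizes at each eigenvalue in decreasing order and taking row products gives the invariant factors.

Invariant factors (smallest first, each dividing the next): (x - 2)^2, (x - 2)^2.

Check: the last factor (x - 2)^2 is the minimal polynomial, and the product (x - 2)^4 is the characteristic polynomial.

(x - 2)^2, (x - 2)^2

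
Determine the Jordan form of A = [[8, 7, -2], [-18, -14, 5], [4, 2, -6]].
The characteristic polynomial is det(xI - A) = (x + 4)^3, so the eigenvalues are -4 (algebraic multiplicity 3).

For λ = -4: rank(A + 4I) = 2, rank((A + 4I)^2) = 1, rank((A + 4I)^3) = 0. The eigenspace has dimension 3 - 2 = 1, so there is 1 Jordan block; the rank sequence gives block sizes [3].

Assembling the blocks gives the Jordan form J above.

J = [[-4, 1, 0], [0, -4, 1], [0, 0, -4]]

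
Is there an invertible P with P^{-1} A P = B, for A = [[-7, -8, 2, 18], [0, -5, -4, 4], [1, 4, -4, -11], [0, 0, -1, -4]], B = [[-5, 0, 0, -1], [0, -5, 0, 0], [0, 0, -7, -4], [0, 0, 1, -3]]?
Two matrices over a field are similar if and only if they have the same invariant factors.

Both A and B have characteristic polynomial (x + 5)^4 and minimal polynomial (x + 5)^3. Computing further, both have invariant factors x + 5, (x + 5)^3. Hence A and B are similar.

Yes.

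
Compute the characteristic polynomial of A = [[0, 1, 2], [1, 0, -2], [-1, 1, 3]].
χ_A(x) = (x - 1)^3

xI - A = [[x, -1, -2], [-1, x, 2], [1, -1, x - 3]].

Expanding det(xI - A) along the first row:
det(xI - A) = + (x)·det([[x, 2], [-1, x - 3]]) - (-1)·det([[-1, 2], [1, x - 3]]) + (-2)·det([[-1, x], [1, -1]]).

Evaluating gives χ_A(x) = x^3 - 3x^2 + 3x - 1 = (x - 1)^3.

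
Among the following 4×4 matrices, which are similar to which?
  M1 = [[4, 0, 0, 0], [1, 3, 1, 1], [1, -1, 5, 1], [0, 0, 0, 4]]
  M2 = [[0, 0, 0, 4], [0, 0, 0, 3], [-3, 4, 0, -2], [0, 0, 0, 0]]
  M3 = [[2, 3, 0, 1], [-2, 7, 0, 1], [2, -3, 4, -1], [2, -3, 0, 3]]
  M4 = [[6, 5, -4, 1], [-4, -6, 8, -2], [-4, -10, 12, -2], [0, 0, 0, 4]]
2 classes: {M1, M3, M4}, {M2}

Characteristic polynomials: χ_{M1} = (x - 4)^4, χ_{M2} = x^4, χ_{M3} = (x - 4)^4, χ_{M4} = (x - 4)^4.

{M1, M3, M4}: invariant factors x - 4, x - 4, (x - 4)^2.

{M2}: invariant factors x^2, x^2.

Matrices are similar if and only if their invariant-factor lists agree; the partition into similarity classes is {M1, M3, M4}, {M2}.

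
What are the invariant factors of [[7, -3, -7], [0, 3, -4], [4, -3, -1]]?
(x - 3)^3

The Jordan structure of A has elementary divisors (x - 3)^3. Arranging the block sizes at each eigenvalue in decreasing order and taking row products gives the invariant factors.

Invariant factors (smallest first, each dividing the next): (x - 3)^3.

Check: the last factor (x - 3)^3 is the minimal polynomial, and the product (x - 3)^3 is the characteristic polynomial.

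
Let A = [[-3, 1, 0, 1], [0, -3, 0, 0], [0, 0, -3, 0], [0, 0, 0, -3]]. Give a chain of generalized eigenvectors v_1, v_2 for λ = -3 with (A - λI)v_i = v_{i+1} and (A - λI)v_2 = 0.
v_1 = [[-3, 1, 0, 0]]^T, v_2 = [[1, 0, 0, 0]]^T

We seek v_1 ∈ ker((A + 3I)^2) \ ker(A + 3I), then set v_{i+1} = (A + 3I) v_i.

One such chain is v_1 = [[-3, 1, 0, 0]]^T, v_2 = [[1, 0, 0, 0]]^T. Check: (A + 3I) v_2 = [[0, 0, 0, 0]]^T = 0.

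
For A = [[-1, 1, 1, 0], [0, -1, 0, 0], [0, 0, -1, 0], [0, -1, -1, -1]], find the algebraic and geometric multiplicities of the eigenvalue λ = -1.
algebraic multiplicity 4, geometric multiplicity 3

The characteristic polynomial is (x + 1)^4, so the factor x + 1 appears with exponent 4: the algebraic multiplicity is 4.

rank(A + I) = 1, so the eigenspace has dimension 4 - 1 = 3: the geometric multiplicity is 3.

Since 3 < 4, A is not diagonalizable.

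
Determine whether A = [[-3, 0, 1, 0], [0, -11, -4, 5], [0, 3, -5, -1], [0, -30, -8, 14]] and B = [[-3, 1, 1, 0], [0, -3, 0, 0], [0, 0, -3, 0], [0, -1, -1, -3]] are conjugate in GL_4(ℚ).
No.

trace(A) = -5 but trace(B) = -12. The trace is a similarity invariant, so A and B are not similar.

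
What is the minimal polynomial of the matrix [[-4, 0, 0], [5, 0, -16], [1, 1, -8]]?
m_A(x) = (x + 4)^3

The characteristic polynomial factors as (x + 4)^3. The minimal polynomial is ∏(x - λ)^{k_λ} where k_λ is the size of the largest Jordan block at λ.

For λ = -4: rank(A + 4I) = 2, and the largest Jordan block has size 3 (the smallest k with rank((A + 4I)^k) = rank((A + 4I)^(k+1))).

So m_A(x) = (x + 4)^3.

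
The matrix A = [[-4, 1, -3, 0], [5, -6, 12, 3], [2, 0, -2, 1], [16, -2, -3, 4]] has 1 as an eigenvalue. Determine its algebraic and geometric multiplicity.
The characteristic polynomial is (x - 1)^2(x + 5)^2, so the factor x - 1 appears with exponent 2: the algebraic multiplicity is 2.

rank(A - I) = 3, so the eigenspace has dimension 4 - 3 = 1: the geometric multiplicity is 1.

Since 1 < 2, A is not diagonalizable.

algebraic multiplicity 2, geometric multiplicity 1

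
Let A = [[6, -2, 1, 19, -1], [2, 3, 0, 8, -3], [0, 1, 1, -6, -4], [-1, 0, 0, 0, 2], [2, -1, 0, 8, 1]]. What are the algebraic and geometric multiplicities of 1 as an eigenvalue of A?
algebraic multiplicity 3, geometric multiplicity 1

The characteristic polynomial is (x - 4)^2(x - 1)^3, so the factor x - 1 appears with exponent 3: the algebraic multiplicity is 3.

rank(A - I) = 4, so the eigenspace has dimension 5 - 4 = 1: the geometric multiplicity is 1.

Since 1 < 3, A is not diagonalizable.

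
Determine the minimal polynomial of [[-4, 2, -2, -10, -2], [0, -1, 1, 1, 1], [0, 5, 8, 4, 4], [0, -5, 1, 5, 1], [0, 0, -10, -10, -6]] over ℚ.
m_A(x) = (x - 4)(x + 1)^2(x + 4)

The characteristic polynomial factors as (x - 4)^2(x + 1)^2(x + 4). The minimal polynomial is ∏(x - λ)^{k_λ} where k_λ is the size of the largest Jordan block at λ.

For λ = -4: rank(A + 4I) = 4, and the largest Jordan block has size 1 (the smallest k with rank((A + 4I)^k) = rank((A + 4I)^(k+1))).
For λ = -1: rank(A + I) = 4, and the largest Jordan block has size 2 (the smallest k with rank((A + I)^k) = rank((A + I)^(k+1))).
For λ = 4: rank(A - 4I) = 3, and the largest Jordan block has size 1 (the smallest k with rank((A - 4I)^k) = rank((A - 4I)^(k+1))).

So m_A(x) = (x - 4)(x + 1)^2(x + 4).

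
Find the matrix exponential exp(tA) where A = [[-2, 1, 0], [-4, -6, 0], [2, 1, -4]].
e^{tA} = [[(2*t + 1)*e^{-4*t}, t*e^{-4*t}, 0], [-4*t*e^{-4*t}, (1 - 2*t)*e^{-4*t}, 0], [2*t*e^{-4*t}, t*e^{-4*t}, e^{-4*t}]]

A has Jordan form J = [[-4, 1, 0], [0, -4, 0], [0, 0, -4]] with A = PJP^{-1}, so e^{tA} = P e^{tJ} P^{-1}.

For a Jordan block J_k(λ), e^{tJ_k(λ)} = e^{λt} · (I + tN + t^2 N^2/2! + ... + t^{k-1} N^{k-1}/(k-1)!) where N is the nilpotent superdiagonal part.

Assembling the blocks and conjugating back gives the entries of e^{tA} as shown above.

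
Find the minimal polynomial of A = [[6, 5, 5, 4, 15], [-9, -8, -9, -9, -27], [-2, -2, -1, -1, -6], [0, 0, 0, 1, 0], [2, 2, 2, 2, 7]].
m_A(x) = (x - 1)^2

The characteristic polynomial factors as (x - 1)^5. The minimal polynomial is ∏(x - λ)^{k_λ} where k_λ is the size of the largest Jordan block at λ.

For λ = 1: rank(A - I) = 2, and the largest Jordan block has size 2 (the smallest k with rank((A - I)^k) = rank((A - I)^(k+1))).

So m_A(x) = (x - 1)^2.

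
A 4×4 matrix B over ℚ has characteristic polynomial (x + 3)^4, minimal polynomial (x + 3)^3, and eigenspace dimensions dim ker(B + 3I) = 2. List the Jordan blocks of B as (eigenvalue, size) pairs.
λ = -3: algebraic multiplicity 4 (exponent in χ_B), largest block size 3 (exponent in m_B), 2 blocks (geometric multiplicity). These force block sizes [3, 1].

Jordan blocks: (-3, 3), (-3, 1)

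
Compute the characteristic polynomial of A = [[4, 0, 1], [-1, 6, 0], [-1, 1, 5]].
χ_A(x) = (x - 5)^3

xI - A = [[x - 4, 0, -1], [1, x - 6, 0], [1, -1, x - 5]].

Expanding det(xI - A) along the first row:
det(xI - A) = + (x - 4)·det([[x - 6, 0], [-1, x - 5]]) - (0)·det([[1, 0], [1, x - 5]]) + (-1)·det([[1, x - 6], [1, -1]]).

Evaluating gives χ_A(x) = x^3 - 15x^2 + 75x - 125 = (x - 5)^3.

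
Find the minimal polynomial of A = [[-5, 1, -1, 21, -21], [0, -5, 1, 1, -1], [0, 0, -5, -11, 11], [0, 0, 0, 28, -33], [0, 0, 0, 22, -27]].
The characteristic polynomial factors as (x - 6)(x + 5)^4. The minimal polynomial is ∏(x - λ)^{k_λ} where k_λ is the size of the largest Jordan block at λ.

For λ = -5: rank(A + 5I) = 3, and the largest Jordan block has size 3 (the smallest k with rank((A + 5I)^k) = rank((A + 5I)^(k+1))).
For λ = 6: rank(A - 6I) = 4, and the largest Jordan block has size 1 (the smallest k with rank((A - 6I)^k) = rank((A - 6I)^(k+1))).

So m_A(x) = (x - 6)(x + 5)^3.

m_A(x) = (x - 6)(x + 5)^3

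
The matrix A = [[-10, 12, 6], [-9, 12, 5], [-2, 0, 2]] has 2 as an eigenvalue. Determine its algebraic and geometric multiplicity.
The characteristic polynomial is x(x - 2)^2, so the factor x - 2 appears with exponent 2: the algebraic multiplicity is 2.

rank(A - 2I) = 2, so the eigenspace has dimension 3 - 2 = 1: the geometric multiplicity is 1.

Since 1 < 2, A is not diagonalizable.

algebraic multiplicity 2, geometric multiplicity 1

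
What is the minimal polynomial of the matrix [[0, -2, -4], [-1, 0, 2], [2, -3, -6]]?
m_A(x) = (x + 2)^3

The characteristic polynomial factors as (x + 2)^3. The minimal polynomial is ∏(x - λ)^{k_λ} where k_λ is the size of the largest Jordan block at λ.

For λ = -2: rank(A + 2I) = 2, and the largest Jordan block has size 3 (the smallest k with rank((A + 2I)^k) = rank((A + 2I)^(k+1))).

So m_A(x) = (x + 2)^3.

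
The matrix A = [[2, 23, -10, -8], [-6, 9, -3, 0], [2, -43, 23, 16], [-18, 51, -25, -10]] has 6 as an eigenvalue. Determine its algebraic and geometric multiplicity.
algebraic multiplicity 4, geometric multiplicity 2

The characteristic polynomial is (x - 6)^4, so the factor x - 6 appears with exponent 4: the algebraic multiplicity is 4.

rank(A - 6I) = 2, so the eigenspace has dimension 4 - 2 = 2: the geometric multiplicity is 2.

Since 2 < 4, A is not diagonalizable.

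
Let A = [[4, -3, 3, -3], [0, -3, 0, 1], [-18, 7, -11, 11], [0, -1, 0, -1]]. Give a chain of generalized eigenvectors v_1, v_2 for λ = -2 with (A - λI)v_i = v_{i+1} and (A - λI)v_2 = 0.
v_1 = [[1, 0, -1, 1]]^T, v_2 = [[0, 1, 2, 1]]^T

We seek v_1 ∈ ker((A + 2I)^2) \ ker(A + 2I), then set v_{i+1} = (A + 2I) v_i.

One such chain is v_1 = [[1, 0, -1, 1]]^T, v_2 = [[0, 1, 2, 1]]^T. Check: (A + 2I) v_2 = [[0, 0, 0, 0]]^T = 0.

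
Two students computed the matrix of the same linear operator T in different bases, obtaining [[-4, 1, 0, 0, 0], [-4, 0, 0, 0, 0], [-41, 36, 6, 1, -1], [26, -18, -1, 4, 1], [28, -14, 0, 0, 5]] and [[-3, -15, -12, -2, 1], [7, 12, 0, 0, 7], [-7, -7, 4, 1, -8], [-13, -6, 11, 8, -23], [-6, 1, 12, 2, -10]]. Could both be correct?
Two matrices over a field are similar if and only if they have the same invariant factors.

Both A and B have characteristic polynomial (x - 5)^3(x + 2)^2 and minimal polynomial (x - 5)^2(x + 2)^2. Computing further, both have invariant factors x - 5, (x - 5)^2(x + 2)^2. Hence A and B are similar.

Yes.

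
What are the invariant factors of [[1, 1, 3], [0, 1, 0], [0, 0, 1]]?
The Jordan structure of A has elementary divisors (x - 1)^2, (x - 1). Arranging the block sizes at each eigenvalue in decreasing order and taking row products gives the invariant factors.

Invariant factors (smallest first, each dividing the next): x - 1, (x - 1)^2.

Check: the last factor (x - 1)^2 is the minimal polynomial, and the product (x - 1)^3 is the characteristic polynomial.

x - 1, (x - 1)^2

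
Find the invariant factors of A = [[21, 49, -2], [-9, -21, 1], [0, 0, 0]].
x^3

The Jordan structure of A has elementary divisors x^3. Arranging the block sizes at each eigenvalue in decreasing order and taking row products gives the invariant factors.

Invariant factors (smallest first, each dividing the next): x^3.

Check: the last factor x^3 is the minimal polynomial, and the product x^3 is the characteristic polynomial.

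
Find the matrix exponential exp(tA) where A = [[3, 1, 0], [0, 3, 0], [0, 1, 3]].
A has Jordan form J = [[3, 1, 0], [0, 3, 0], [0, 0, 3]] with A = PJP^{-1}, so e^{tA} = P e^{tJ} P^{-1}.

For a Jordan block J_k(λ), e^{tJ_k(λ)} = e^{λt} · (I + tN + t^2 N^2/2! + ... + t^{k-1} N^{k-1}/(k-1)!) where N is the nilpotent superdiagonal part.

Assembling the blocks and conjugating back gives the entries of e^{tA} as shown above.

e^{tA} = [[e^{3*t}, t*e^{3*t}, 0], [0, e^{3*t}, 0], [0, t*e^{3*t}, e^{3*t}]]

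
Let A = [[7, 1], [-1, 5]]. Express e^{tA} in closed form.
e^{tA} = [[(t + 1)*e^{6*t}, t*e^{6*t}], [-t*e^{6*t}, (1 - t)*e^{6*t}]]

A has Jordan form J = [[6, 1], [0, 6]] with A = PJP^{-1}, so e^{tA} = P e^{tJ} P^{-1}.

For a Jordan block J_k(λ), e^{tJ_k(λ)} = e^{λt} · (I + tN + t^2 N^2/2! + ... + t^{k-1} N^{k-1}/(k-1)!) where N is the nilpotent superdiagonal part.

Assembling the blocks and conjugating back gives the entries of e^{tA} as shown above.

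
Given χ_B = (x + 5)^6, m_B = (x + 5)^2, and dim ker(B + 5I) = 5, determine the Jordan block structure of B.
λ = -5: algebraic multiplicity 6 (exponent in χ_B), largest block size 2 (exponent in m_B), 5 blocks (geometric multiplicity). These force block sizes [2, 1, 1, 1, 1].

Jordan blocks: (-5, 2), (-5, 1), (-5, 1), (-5, 1), (-5, 1)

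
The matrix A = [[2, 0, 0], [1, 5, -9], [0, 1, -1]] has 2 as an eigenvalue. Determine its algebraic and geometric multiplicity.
The characteristic polynomial is (x - 2)^3, so the factor x - 2 appears with exponent 3: the algebraic multiplicity is 3.

rank(A - 2I) = 2, so the eigenspace has dimension 3 - 2 = 1: the geometric multiplicity is 1.

Since 1 < 3, A is not diagonalizable.

algebraic multiplicity 3, geometric multiplicity 1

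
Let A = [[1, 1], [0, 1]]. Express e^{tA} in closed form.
e^{tA} = [[e^{t}, t*e^{t}], [0, e^{t}]]

A has Jordan form J = [[1, 1], [0, 1]] with A = PJP^{-1}, so e^{tA} = P e^{tJ} P^{-1}.

For a Jordan block J_k(λ), e^{tJ_k(λ)} = e^{λt} · (I + tN + t^2 N^2/2! + ... + t^{k-1} N^{k-1}/(k-1)!) where N is the nilpotent superdiagonal part.

Assembling the blocks and conjugating back gives the entries of e^{tA} as shown above.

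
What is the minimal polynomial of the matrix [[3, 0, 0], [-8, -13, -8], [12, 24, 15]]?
The characteristic polynomial factors as (x - 3)^2(x + 1). The minimal polynomial is ∏(x - λ)^{k_λ} where k_λ is the size of the largest Jordan block at λ.

For λ = -1: rank(A + I) = 2, and the largest Jordan block has size 1 (the smallest k with rank((A + I)^k) = rank((A + I)^(k+1))).
For λ = 3: rank(A - 3I) = 1, and the largest Jordan block has size 1 (the smallest k with rank((A - 3I)^k) = rank((A - 3I)^(k+1))).

So m_A(x) = (x - 3)(x + 1).

m_A(x) = (x - 3)(x + 1)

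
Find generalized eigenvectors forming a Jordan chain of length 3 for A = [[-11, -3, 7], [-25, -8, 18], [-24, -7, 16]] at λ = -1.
v_1 = [[1, 2, 2]]^T, v_2 = [[-2, -3, -4]]^T, v_3 = [[1, -1, 1]]^T

We seek v_1 ∈ ker((A + I)^3) \ ker((A + I)^2), then set v_{i+1} = (A + I) v_i.

One such chain is v_1 = [[1, 2, 2]]^T, v_2 = [[-2, -3, -4]]^T, v_3 = [[1, -1, 1]]^T. Check: (A + I) v_3 = [[0, 0, 0]]^T = 0.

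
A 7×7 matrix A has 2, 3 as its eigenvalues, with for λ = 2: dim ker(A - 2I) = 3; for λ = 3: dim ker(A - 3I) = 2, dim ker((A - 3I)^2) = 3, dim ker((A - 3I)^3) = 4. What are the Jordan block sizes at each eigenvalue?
Jordan blocks: (2, 1), (2, 1), (2, 1), (3, 3), (3, 1)

λ = 2: successive nullity increments [3] count blocks of size ≥ k; block sizes are [1, 1, 1].
λ = 3: successive nullity increments [2, 1, 1] count blocks of size ≥ k; block sizes are [3, 1].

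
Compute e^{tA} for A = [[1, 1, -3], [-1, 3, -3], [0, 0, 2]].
e^{tA} = [[(1 - t)*e^{2*t}, t*e^{2*t}, -3*t*e^{2*t}], [-t*e^{2*t}, (t + 1)*e^{2*t}, -3*t*e^{2*t}], [0, 0, e^{2*t}]]

A has Jordan form J = [[2, 1, 0], [0, 2, 0], [0, 0, 2]] with A = PJP^{-1}, so e^{tA} = P e^{tJ} P^{-1}.

For a Jordan block J_k(λ), e^{tJ_k(λ)} = e^{λt} · (I + tN + t^2 N^2/2! + ... + t^{k-1} N^{k-1}/(k-1)!) where N is the nilpotent superdiagonal part.

Assembling the blocks and conjugating back gives the entries of e^{tA} as shown above.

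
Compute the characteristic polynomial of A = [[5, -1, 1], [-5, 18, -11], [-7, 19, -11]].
χ_A(x) = (x - 4)^3

xI - A = [[x - 5, 1, -1], [5, x - 18, 11], [7, -19, x + 11]].

Expanding det(xI - A) along the first row:
det(xI - A) = + (x - 5)·det([[x - 18, 11], [-19, x + 11]]) - (1)·det([[5, 11], [7, x + 11]]) + (-1)·det([[5, x - 18], [7, -19]]).

Evaluating gives χ_A(x) = x^3 - 12x^2 + 48x - 64 = (x - 4)^3.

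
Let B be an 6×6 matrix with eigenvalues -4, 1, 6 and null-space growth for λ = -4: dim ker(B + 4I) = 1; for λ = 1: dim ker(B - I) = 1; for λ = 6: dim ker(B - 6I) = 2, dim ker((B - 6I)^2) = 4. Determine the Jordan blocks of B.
λ = -4: successive nullity increments [1] count blocks of size ≥ k; block sizes are [1].
λ = 1: successive nullity increments [1] count blocks of size ≥ k; block sizes are [1].
λ = 6: successive nullity increments [2, 2] count blocks of size ≥ k; block sizes are [2, 2].

Jordan blocks: (-4, 1), (1, 1), (6, 2), (6, 2)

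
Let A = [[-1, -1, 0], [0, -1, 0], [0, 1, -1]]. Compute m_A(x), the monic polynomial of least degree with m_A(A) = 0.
The characteristic polynomial factors as (x + 1)^3. The minimal polynomial is ∏(x - λ)^{k_λ} where k_λ is the size of the largest Jordan block at λ.

For λ = -1: rank(A + I) = 1, and the largest Jordan block has size 2 (the smallest k with rank((A + I)^k) = rank((A + I)^(k+1))).

So m_A(x) = (x + 1)^2.

m_A(x) = (x + 1)^2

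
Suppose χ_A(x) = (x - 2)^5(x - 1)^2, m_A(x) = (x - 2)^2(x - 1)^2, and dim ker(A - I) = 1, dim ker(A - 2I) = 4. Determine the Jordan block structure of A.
Jordan blocks: (1, 2), (2, 2), (2, 1), (2, 1), (2, 1)

λ = 1: algebraic multiplicity 2 (exponent in χ_A), largest block size 2 (exponent in m_A), 1 block (geometric multiplicity). This forces block sizes [2].
λ = 2: algebraic multiplicity 5 (exponent in χ_A), largest block size 2 (exponent in m_A), 4 blocks (geometric multiplicity). These force block sizes [2, 1, 1, 1].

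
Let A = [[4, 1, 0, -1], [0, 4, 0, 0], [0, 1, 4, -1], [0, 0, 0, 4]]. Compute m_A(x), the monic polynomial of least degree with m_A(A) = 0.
m_A(x) = (x - 4)^2

The characteristic polynomial factors as (x - 4)^4. The minimal polynomial is ∏(x - λ)^{k_λ} where k_λ is the size of the largest Jordan block at λ.

For λ = 4: rank(A - 4I) = 1, and the largest Jordan block has size 2 (the smallest k with rank((A - 4I)^k) = rank((A - 4I)^(k+1))).

So m_A(x) = (x - 4)^2.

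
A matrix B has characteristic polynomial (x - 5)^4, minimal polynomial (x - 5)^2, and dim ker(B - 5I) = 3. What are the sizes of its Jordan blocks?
λ = 5: algebraic multiplicity 4 (exponent in χ_B), largest block size 2 (exponent in m_B), 3 blocks (geometric multiplicity). These force block sizes [2, 1, 1].

Jordan blocks: (5, 2), (5, 1), (5, 1)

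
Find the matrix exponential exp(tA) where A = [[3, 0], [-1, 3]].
A has Jordan form J = [[3, 1], [0, 3]] with A = PJP^{-1}, so e^{tA} = P e^{tJ} P^{-1}.

For a Jordan block J_k(λ), e^{tJ_k(λ)} = e^{λt} · (I + tN + t^2 N^2/2! + ... + t^{k-1} N^{k-1}/(k-1)!) where N is the nilpotent superdiagonal part.

Assembling the blocks and conjugating back gives the entries of e^{tA} as shown above.

e^{tA} = [[e^{3*t}, 0], [-t*e^{3*t}, e^{3*t}]]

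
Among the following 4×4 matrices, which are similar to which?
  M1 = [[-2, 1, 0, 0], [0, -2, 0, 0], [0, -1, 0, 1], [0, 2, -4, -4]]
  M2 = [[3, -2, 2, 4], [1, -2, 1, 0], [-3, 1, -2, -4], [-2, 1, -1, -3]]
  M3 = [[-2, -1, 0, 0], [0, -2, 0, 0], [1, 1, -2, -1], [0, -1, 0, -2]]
Characteristic polynomials: χ_{M1} = (x + 2)^4, χ_{M2} = (x + 1)^4, χ_{M3} = (x + 2)^4.

{M1, M3}: invariant factors (x + 2)^2, (x + 2)^2.

{M2}: invariant factors (x + 1)^2, (x + 1)^2.

Matrices are similar if and only if their invariant-factor lists agree; the partition into similarity classes is {M1, M3}, {M2}.

2 classes: {M1, M3}, {M2}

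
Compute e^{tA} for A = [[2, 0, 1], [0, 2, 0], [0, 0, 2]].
e^{tA} = [[e^{2*t}, 0, t*e^{2*t}], [0, e^{2*t}, 0], [0, 0, e^{2*t}]]

A has Jordan form J = [[2, 1, 0], [0, 2, 0], [0, 0, 2]] with A = PJP^{-1}, so e^{tA} = P e^{tJ} P^{-1}.

For a Jordan block J_k(λ), e^{tJ_k(λ)} = e^{λt} · (I + tN + t^2 N^2/2! + ... + t^{k-1} N^{k-1}/(k-1)!) where N is the nilpotent superdiagonal part.

Assembling the blocks and conjugating back gives the entries of e^{tA} as shown above.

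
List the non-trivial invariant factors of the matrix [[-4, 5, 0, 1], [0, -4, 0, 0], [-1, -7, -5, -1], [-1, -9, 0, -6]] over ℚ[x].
x + 5, (x + 4)(x + 5)^2

The Jordan structure of A has elementary divisors (x + 5)^2, (x + 5), (x + 4). Arranging the block sizes at each eigenvalue in decreasing order and taking row products gives the invariant factors.

Invariant factors (smallest first, each dividing the next): x + 5, (x + 4)(x + 5)^2.

Check: the last factor (x + 4)(x + 5)^2 is the minimal polynomial, and the product (x + 4)(x + 5)^3 is the characteristic polynomial.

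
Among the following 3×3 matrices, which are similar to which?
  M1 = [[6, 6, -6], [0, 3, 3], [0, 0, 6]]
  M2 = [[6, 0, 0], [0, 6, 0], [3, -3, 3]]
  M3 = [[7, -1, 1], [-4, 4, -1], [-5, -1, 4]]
2 classes: {M1, M2}, {M3}

Characteristic polynomials: χ_{M1} = (x - 6)^2(x - 3), χ_{M2} = (x - 6)^2(x - 3), χ_{M3} = (x - 6)^2(x - 3).

{M1, M2}: invariant factors x - 6, (x - 6)(x - 3).

{M3}: invariant factors (x - 6)^2(x - 3).

Matrices are similar if and only if their invariant-factor lists agree; the partition into similarity classes is {M1, M2}, {M3}.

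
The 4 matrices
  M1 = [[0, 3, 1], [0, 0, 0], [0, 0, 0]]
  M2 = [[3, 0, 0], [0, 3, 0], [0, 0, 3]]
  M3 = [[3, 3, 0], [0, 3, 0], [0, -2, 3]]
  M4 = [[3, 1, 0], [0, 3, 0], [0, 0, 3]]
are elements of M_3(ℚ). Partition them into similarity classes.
3 classes: {M1}, {M2}, {M3, M4}

Characteristic polynomials: χ_{M1} = x^3, χ_{M2} = (x - 3)^3, χ_{M3} = (x - 3)^3, χ_{M4} = (x - 3)^3.

{M1}: invariant factors x, x^2.

{M2}: invariant factors x - 3, x - 3, x - 3.

{M3, M4}: invariant factors x - 3, (x - 3)^2.

Matrices are similar if and only if their invariant-factor lists agree; the partition into similarity classes is {M1}, {M2}, {M3, M4}.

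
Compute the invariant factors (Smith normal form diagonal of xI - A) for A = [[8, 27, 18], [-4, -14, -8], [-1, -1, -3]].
The Jordan structure of A has elementary divisors (x + 4)^2, (x + 1). Arranging the block sizes at each eigenvalue in decreasing order and taking row products gives the invariant factors.

Invariant factors (smallest first, each dividing the next): (x + 1)(x + 4)^2.

Check: the last factor (x + 1)(x + 4)^2 is the minimal polynomial, and the product (x + 1)(x + 4)^2 is the characteristic polynomial.

(x + 1)(x + 4)^2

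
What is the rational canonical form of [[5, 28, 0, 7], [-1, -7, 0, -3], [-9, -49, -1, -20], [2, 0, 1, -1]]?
R = [[0, 0, 0, 0], [1, 0, 0, 0], [0, 1, 0, -4], [0, 0, 1, -4]]

The invariant factors of A (the non-unit diagonal entries of the Smith normal form of xI - A over ℚ[x]) are x^2(x + 2)^2, each dividing the next. The characteristic polynomial is their product, x^2(x + 2)^2.

The rational canonical form is the block-diagonal matrix of companion matrices C(f_i):
R = [[0, 0, 0, 0], [1, 0, 0, 0], [0, 1, 0, -4], [0, 0, 1, -4]].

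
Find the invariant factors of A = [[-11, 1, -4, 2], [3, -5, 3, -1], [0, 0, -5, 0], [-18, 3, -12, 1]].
x + 5, (x + 5)^3

The Jordan structure of A has elementary divisors (x + 5)^3, (x + 5). Arranging the block sizes at each eigenvalue in decreasing order and taking row products gives the invariant factors.

Invariant factors (smallest first, each dividing the next): x + 5, (x + 5)^3.

Check: the last factor (x + 5)^3 is the minimal polynomial, and the product (x + 5)^4 is the characteristic polynomial.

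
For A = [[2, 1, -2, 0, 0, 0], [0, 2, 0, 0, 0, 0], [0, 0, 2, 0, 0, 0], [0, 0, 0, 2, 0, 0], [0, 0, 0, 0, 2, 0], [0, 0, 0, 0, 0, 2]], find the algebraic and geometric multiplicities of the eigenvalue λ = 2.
algebraic multiplicity 6, geometric multiplicity 5

The characteristic polynomial is (x - 2)^6, so the factor x - 2 appears with exponent 6: the algebraic multiplicity is 6.

rank(A - 2I) = 1, so the eigenspace has dimension 6 - 1 = 5: the geometric multiplicity is 5.

Since 5 < 6, A is not diagonalizable.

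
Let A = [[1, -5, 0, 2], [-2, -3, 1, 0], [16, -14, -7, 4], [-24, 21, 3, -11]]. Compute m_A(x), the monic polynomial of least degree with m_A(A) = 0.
m_A(x) = (x + 5)^3

The characteristic polynomial factors as (x + 5)^4. The minimal polynomial is ∏(x - λ)^{k_λ} where k_λ is the size of the largest Jordan block at λ.

For λ = -5: rank(A + 5I) = 2, and the largest Jordan block has size 3 (the smallest k with rank((A + 5I)^k) = rank((A + 5I)^(k+1))).

So m_A(x) = (x + 5)^3.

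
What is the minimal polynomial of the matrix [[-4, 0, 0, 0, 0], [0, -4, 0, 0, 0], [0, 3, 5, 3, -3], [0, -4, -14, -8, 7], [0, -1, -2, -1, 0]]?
m_A(x) = (x + 1)^2(x + 4)

The characteristic polynomial factors as (x + 1)^3(x + 4)^2. The minimal polynomial is ∏(x - λ)^{k_λ} where k_λ is the size of the largest Jordan block at λ.

For λ = -4: rank(A + 4I) = 3, and the largest Jordan block has size 1 (the smallest k with rank((A + 4I)^k) = rank((A + 4I)^(k+1))).
For λ = -1: rank(A + I) = 3, and the largest Jordan block has size 2 (the smallest k with rank((A + I)^k) = rank((A + I)^(k+1))).

So m_A(x) = (x + 1)^2(x + 4).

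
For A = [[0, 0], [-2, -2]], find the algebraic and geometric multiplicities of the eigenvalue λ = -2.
The characteristic polynomial is x(x + 2), so the factor x + 2 appears with exponent 1: the algebraic multiplicity is 1.

rank(A + 2I) = 1, so the eigenspace has dimension 2 - 1 = 1: the geometric multiplicity is 1.

algebraic multiplicity 1, geometric multiplicity 1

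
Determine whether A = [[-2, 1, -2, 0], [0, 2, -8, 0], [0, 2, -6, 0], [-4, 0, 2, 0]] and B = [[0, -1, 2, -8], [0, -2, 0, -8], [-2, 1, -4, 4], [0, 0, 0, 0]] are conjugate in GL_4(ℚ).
Yes.

Two matrices over a field are similar if and only if they have the same invariant factors.

Both A and B have characteristic polynomial x(x + 2)^3 and minimal polynomial x(x + 2)^2. Computing further, both have invariant factors x + 2, x(x + 2)^2. Hence A and B are similar.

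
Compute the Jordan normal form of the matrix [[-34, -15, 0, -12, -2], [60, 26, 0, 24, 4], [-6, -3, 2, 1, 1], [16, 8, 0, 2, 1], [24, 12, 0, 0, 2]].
J = [[-4, 1, 0, 0, 0], [0, -4, 0, 0, 0], [0, 0, 2, 1, 0], [0, 0, 0, 2, 1], [0, 0, 0, 0, 2]]

The characteristic polynomial is det(xI - A) = (x - 2)^3(x + 4)^2, so the eigenvalues are -4 (algebraic multiplicity 2), 2 (algebraic multiplicity 3).

For λ = -4: rank(A + 4I) = 4, rank((A + 4I)^2) = 3. The eigenspace has dimension 5 - 4 = 1, so there is 1 Jordan block; the rank sequence gives block sizes [2].

For λ = 2: rank(A - 2I) = 4, rank((A - 2I)^2) = 3, rank((A - 2I)^3) = 2. The eigenspace has dimension 5 - 4 = 1, so there is 1 Jordan block; the rank sequence gives block sizes [3].

Assembling the blocks gives the Jordan form J above.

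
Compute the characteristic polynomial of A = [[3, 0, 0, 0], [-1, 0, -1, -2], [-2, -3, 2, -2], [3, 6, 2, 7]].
χ_A(x) = (x - 3)^4

xI - A = [[x - 3, 0, 0, 0], [1, x, 1, 2], [2, 3, x - 2, 2], [-3, -6, -2, x - 7]].

Expanding det(xI - A) along the first row:
det(xI - A) = + (x - 3)·det([[x, 1, 2], [3, x - 2, 2], [-6, -2, x - 7]]) - (0)·det([[1, 1, 2], [2, x - 2, 2], [-3, -2, x - 7]]) + (0)·det([[1, x, 2], [2, 3, 2], [-3, -6, x - 7]]) - (0)·det([[1, x, 1], [2, 3, x - 2], [-3, -6, -2]]).

Evaluating gives χ_A(x) = x^4 - 12x^3 + 54x^2 - 108x + 81 = (x - 3)^4.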